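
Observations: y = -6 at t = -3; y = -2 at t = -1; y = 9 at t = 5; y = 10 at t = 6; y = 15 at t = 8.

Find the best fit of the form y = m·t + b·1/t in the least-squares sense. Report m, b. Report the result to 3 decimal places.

m = 1.805, b = 0.265

Normal-equation sums: Σt·t = 135, Σt·1/t = 5, Σ1/t·1/t = 17201/14400.
And Σt·y = 245, Σ1/t·y = 1121/120.
Δ = 135·(17201/14400) − 5² = 43603/320.
m = (245·(17201/14400) − 5·(1121/120))/(43603/320) = 708329/392427; b = (135·(1121/120) − 5·245)/(43603/320) = 11560/43603.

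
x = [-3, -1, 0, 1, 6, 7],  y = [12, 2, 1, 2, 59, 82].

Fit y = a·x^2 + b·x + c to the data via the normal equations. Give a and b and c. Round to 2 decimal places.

a = 1.56, b = 0.62, c = 0.38

Compute the Gram sums: Σx^2·x^2 = 3780, Σx^2·x = 532, Σx^2 = 96, Σx·x = 96, Σx = 10, Σ1 = 6.
And Σx^2·y = 6254, Σx·y = 892, Σy = 158.
So MᵀM·[a, b, c]ᵀ = Mᵀy: [[3780, 532, 96]; [532, 96, 10]; [96, 10, 6]]·[a, b, c]ᵀ = [6254, 892, 158]ᵀ.
Inverting the 3×3 Gram matrix, [a, b, c]ᵀ = [15433/9910, 3082/4955, 1881/4955]ᵀ.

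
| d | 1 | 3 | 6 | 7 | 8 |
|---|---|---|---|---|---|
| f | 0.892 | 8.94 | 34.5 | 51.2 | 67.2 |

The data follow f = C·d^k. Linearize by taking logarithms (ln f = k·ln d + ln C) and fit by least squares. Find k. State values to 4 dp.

With ln fᵢ as the transformed response and ln dᵢ as the regressor:
XᵀX = [[12.5280, 6.9157]; [6.9157, 5]], rhs = [25.1593, 13.7606]ᵀ  (here Σln d = 6.9157, Σ(ln d)² = 12.5280, Σln f = 13.7606, Σln d·ln f = 25.1593).
Solving (det = 14.8127): k = 2.06794, ln C = -0.10814.

k = 2.0679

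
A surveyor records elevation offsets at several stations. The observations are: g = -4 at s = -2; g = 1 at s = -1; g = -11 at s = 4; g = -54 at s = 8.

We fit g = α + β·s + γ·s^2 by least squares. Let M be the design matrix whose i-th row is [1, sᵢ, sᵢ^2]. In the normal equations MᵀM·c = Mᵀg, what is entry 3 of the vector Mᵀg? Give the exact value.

-3647

Entry 3 ↔ basis s^2, so (Mᵀg)_{3} = Σᵢ (s^2)·gᵢ = (4)·(-4) + (1)·(1) + (16)·(-11) + (64)·(-54) = -3647.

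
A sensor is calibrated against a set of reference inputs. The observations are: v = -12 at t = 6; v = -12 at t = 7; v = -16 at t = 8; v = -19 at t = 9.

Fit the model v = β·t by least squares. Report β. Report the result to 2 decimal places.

MᵀM·[β]ᵀ = Mᵀv reads: 230·β = -455.
(Σt·t = 230, Σt·v = -455.)
Hence β = -455 / 230 ≈ -1.97826.

β = -1.98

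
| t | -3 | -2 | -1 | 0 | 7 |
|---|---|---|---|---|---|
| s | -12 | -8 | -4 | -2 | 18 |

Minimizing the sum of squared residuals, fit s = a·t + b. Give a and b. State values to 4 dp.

a = 2.9236, b = -2.1847

Forming XᵀX = [[63, 1]; [1, 5]] and Xᵀs = [182, -8]ᵀ gives XᵀX·[a, b]ᵀ = Xᵀs.
det = 63·5 − 1² = 314.
a = (182·5 − 1·(-8))/314 = 459/157; b = (63·(-8) − 1·182)/314 = -343/157.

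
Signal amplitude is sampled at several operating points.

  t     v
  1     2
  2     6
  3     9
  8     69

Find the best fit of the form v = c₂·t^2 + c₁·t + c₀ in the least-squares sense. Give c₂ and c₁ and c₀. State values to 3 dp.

Setting ∂/∂c₂ … = 0 gives: 4194·c₂ + 548·c₁ + 78·c₀ = 4523;  548·c₂ + 78·c₁ + 14·c₀ = 593;  78·c₂ + 14·c₁ + 4·c₀ = 86.
(Σt^2·t^2 = 4194, Σt^2·t = 548, Σt^2 = 78, Σt·t = 78, Σt = 14, Σ1 = 4, Σt^2·v = 4523, Σt·v = 593, Σv = 86.)
Solving the 3×3 system (Gaussian elimination) gives c₂ = 1117/946, c₁ = -97/86, c₀ = 1146/473.

c₂ = 1.181, c₁ = -1.128, c₀ = 2.423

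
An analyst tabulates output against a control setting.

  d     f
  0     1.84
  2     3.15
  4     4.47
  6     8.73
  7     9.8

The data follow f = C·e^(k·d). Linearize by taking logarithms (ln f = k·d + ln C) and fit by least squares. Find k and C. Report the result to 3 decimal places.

k = 0.244, C = 1.850

With ln fᵢ as the transformed response and dᵢ as the regressor:
Σd = 19.0000, Σ(d)² = 105.0000, Σln f = 7.7037, Σd·ln f = 37.2616.
Equations: 105.0000·k + 19.0000·ln C = 37.2616;  19.0000·k + 5·ln C = 7.7037.
Δ = 105.0000·5 − (19.0000)² = 164.0000; k = (37.2616·5 − 19.0000·7.7037)/164.0000 = 0.24352, ln C = (105.0000·7.7037 − 19.0000·37.2616)/164.0000 = 0.61535, so C = exp(0.61535) = 1.85031.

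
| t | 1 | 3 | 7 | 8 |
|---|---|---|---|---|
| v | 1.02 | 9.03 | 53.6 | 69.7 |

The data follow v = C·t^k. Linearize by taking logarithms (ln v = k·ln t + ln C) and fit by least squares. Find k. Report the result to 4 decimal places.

Linearized form: ln v = k·ln t + ln C. From the 4 transformed points,
Σln t = 5.1240, Σ(ln t)² = 9.3176, Σln v = 10.4461, Σln t·ln v = 18.9909.
Equations: 9.3176·k + 5.1240·ln C = 18.9909;  5.1240·k + 4·ln C = 10.4461.
Solving (det = 11.0154): k = 2.03697, ln C = 0.00219.

k = 2.0370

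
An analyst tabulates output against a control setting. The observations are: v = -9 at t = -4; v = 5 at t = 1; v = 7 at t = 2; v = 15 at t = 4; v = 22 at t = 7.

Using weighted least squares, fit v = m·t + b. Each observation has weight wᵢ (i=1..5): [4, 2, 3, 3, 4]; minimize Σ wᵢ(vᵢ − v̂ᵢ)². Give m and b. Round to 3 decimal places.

Compute the Gram sums: Σwᵢ·t·t = 322, Σwᵢ·t = 32, Σwᵢ·1 = 16.
Right-hand side: Σwᵢ·t·v = 992, Σwᵢ·v = 128.
Normal equations: [[322, 32]; [32, 16]]·[m, b]ᵀ = [992, 128]ᵀ.
Eliminating b: 16·(row 1) − 32·(row 2) gives 4128·m = 16·992 − 32·128 = 11776, so m = 368/129.
Then b = (128 − 32·(368/129))/16 = 296/129.

m = 2.853, b = 2.295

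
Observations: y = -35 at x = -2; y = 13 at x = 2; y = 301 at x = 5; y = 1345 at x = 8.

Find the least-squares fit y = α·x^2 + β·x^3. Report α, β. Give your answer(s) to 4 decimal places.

α = -2.8742, β = 2.9860

Normal-equation sums: Σx^2·x^2 = 4753, Σx^2·x^3 = 35893, Σx^3·x^3 = 277897.
Moment sums: Σx^2·y = 93517, Σx^3·y = 726649.
Eliminating β: 277897·(row 1) − 35893·(row 2) gives 32536992·α = 277897·93517 − 35893·726649 = -93518808, so α = -3896617/1355708.
Then β = (726649 − 35893·(-3896617/1355708))/277897 = 4048209/1355708.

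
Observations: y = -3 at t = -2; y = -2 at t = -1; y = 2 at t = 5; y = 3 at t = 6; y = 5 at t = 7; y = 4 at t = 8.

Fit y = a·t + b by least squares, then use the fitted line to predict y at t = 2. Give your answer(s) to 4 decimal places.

ŷ = 0.1174

Entries of AᵀA: Σt·t = 179, Σt = 23, Σ1 = 6.
And Σt·y = 103, Σy = 9.
Normal equations: [[179, 23]; [23, 6]]·[a, b]ᵀ = [103, 9]ᵀ.
det = 179·6 − 23² = 545.
a = (103·6 − 23·9)/545 = 411/545; b = (179·9 − 23·103)/545 = -758/545.
At t = 2: ŷ = (411/545)·(2) + (-758/545)·(1) = 64/545.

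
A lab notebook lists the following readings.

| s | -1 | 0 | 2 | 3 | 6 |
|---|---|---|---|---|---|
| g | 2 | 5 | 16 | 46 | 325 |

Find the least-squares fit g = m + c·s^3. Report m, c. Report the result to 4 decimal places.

m = 4.5969, c = 1.4841

From the data, Σ1 = 5, Σs^3 = 250, Σs^3·s^3 = 47450.
And Σg = 394, Σs^3·g = 71568.
Normal equations: [[5, 250]; [250, 47450]]·[m, c]ᵀ = [394, 71568]ᵀ.
Eliminating c: 47450·(row 1) − 250·(row 2) gives 174750·m = 47450·394 − 250·71568 = 803300, so m = 16066/3495.
Then c = (71568 − 250·(16066/3495))/47450 = 25934/17475.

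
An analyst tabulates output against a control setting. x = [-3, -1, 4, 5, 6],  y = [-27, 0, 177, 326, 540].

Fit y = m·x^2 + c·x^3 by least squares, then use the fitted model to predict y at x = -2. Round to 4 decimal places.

ŷ = -3.8572

The normal equations are: 2259·m + 11681·c = 30179;  11681·m + 67107·c = 169447.
Eliminating c: 67107·(row 1) − 11681·(row 2) gives 15148952·m = 67107·30179 − 11681·169447 = 45911746, so m = 22955873/7574476.
Then c = (169447 − 11681·(22955873/7574476))/67107 = 15129937/7574476.
At x = -2: ŷ = (22955873/7574476)·(4) + (15129937/7574476)·(-8) = -7304001/1893619.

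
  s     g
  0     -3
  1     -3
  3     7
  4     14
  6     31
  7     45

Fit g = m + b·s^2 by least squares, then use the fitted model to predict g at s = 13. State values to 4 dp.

Setting ∂/∂m … = 0 gives: 6·m + 111·b = 91;  111·m + 4035·b = 3605.
(Σ1 = 6, Σs^2 = 111, Σs^2·s^2 = 4035, Σg = 91, Σs^2·g = 3605.)
Eliminating b: 4035·(row 1) − 111·(row 2) gives 11889·m = 4035·91 − 111·3605 = -32970, so m = -10990/3963.
Then b = (3605 − 111·(-10990/3963))/4035 = 1281/1321.
At s = 13: ĝ = (-10990/3963)·(1) + (1281/1321)·(169) = 638477/3963.

ĝ = 161.1095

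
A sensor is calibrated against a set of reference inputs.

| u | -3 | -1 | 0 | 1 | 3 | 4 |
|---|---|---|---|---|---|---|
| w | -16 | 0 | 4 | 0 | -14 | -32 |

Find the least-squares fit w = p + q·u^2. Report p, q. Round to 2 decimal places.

p = 3.10, q = -2.13

Entries of AᵀA: Σ1 = 6, Σu^2 = 36, Σu^2·u^2 = 420.
And Σw = -58, Σu^2·w = -782.
So AᵀA·[p, q]ᵀ = Aᵀw: [[6, 36]; [36, 420]]·[p, q]ᵀ = [-58, -782]ᵀ.
det = 6·420 − 36² = 1224.
p = ((-58)·420 − 36·(-782))/1224 = 158/51; q = (6·(-782) − 36·(-58))/1224 = -217/102.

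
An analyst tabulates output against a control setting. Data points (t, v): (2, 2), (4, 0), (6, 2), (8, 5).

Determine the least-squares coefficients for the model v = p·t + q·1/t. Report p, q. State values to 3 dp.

Normal-equation sums: Σt·t = 120, Σt·1/t = 4, Σ1/t·1/t = 205/576.
And Σt·v = 56, Σ1/t·v = 47/24.
Eliminating q: (205/576)·(row 1) − 4·(row 2) gives (641/24)·p = (205/576)·56 − 4·(47/24) = 871/72, so p = 871/1923.
Then q = ((47/24) − 4·(871/1923))/(205/576) = 264/641.

p = 0.453, q = 0.412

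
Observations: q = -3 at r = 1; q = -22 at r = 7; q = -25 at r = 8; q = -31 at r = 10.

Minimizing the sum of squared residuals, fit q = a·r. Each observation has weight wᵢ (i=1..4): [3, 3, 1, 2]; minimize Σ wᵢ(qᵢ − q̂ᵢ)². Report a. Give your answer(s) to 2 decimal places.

a = -3.12

With design matrix X, XᵀWX = [[414]] and XᵀWq = [-1291]ᵀ.
a = (-1291)/414 = -3.11836.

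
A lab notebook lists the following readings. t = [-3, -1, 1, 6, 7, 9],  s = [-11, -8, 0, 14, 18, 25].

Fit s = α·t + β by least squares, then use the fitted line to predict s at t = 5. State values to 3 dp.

AᵀA·[α, β]ᵀ = Aᵀs reads: 177·α + 19·β = 476;  19·α + 6·β = 38.
Eliminating β: 6·(row 1) − 19·(row 2) gives 701·α = 6·476 − 19·38 = 2134, so α = 2134/701.
Then β = (38 − 19·(2134/701))/6 = -2318/701.
At t = 5: ŝ = (2134/701)·(5) + (-2318/701)·(1) = 8352/701.

ŝ = 11.914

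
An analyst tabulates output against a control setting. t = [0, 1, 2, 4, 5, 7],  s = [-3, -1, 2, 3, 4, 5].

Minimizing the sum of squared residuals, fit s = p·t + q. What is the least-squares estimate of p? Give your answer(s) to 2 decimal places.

p = 1.10

Setting ∂/∂p … = 0 gives: 95·p + 19·q = 70;  19·p + 6·q = 10.
Eliminating q: 6·(row 1) − 19·(row 2) gives 209·p = 6·70 − 19·10 = 230, so p = 230/209.
Then q = (10 − 19·(230/209))/6 = -20/11.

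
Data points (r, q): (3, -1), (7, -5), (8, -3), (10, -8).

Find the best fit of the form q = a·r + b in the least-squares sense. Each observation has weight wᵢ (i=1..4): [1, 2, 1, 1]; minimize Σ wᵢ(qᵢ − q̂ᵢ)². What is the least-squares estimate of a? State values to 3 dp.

a = -0.885

Compute the Gram sums: Σwᵢ·r·r = 271, Σwᵢ·r = 35, Σwᵢ·1 = 5.
For MᵀWq: Σwᵢ·r·q = -177, Σwᵢ·q = -22.
Determinant 271·5 − 35² = 130.
a = ((-177)·5 − 35·(-22))/130 = -23/26; b = (271·(-22) − 35·(-177))/130 = 233/130.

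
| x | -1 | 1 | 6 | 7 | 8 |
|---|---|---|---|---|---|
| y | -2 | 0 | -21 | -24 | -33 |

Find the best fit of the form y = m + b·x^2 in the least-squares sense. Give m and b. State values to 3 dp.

The normal equations are: 5·m + 151·b = -80;  151·m + 7795·b = -4046.
Eliminating b: 7795·(row 1) − 151·(row 2) gives 16174·m = 7795·(-80) − 151·(-4046) = -12654, so m = -6327/8087.
Then b = ((-4046) − 151·(-6327/8087))/7795 = -4075/8087.

m = -0.782, b = -0.504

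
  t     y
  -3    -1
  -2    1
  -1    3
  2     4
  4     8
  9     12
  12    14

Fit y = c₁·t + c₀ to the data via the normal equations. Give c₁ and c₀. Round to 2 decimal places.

c₁ = 0.97, c₀ = 2.93

The normal system XᵀX·[c₁, c₀]ᵀ = Xᵀy is [[259, 21]; [21, 7]]·[c₁, c₀]ᵀ = [314, 41]ᵀ.
Determinant 259·7 − 21² = 1372.
c₁ = (314·7 − 21·41)/1372 = 191/196; c₀ = (259·41 − 21·314)/1372 = 575/196.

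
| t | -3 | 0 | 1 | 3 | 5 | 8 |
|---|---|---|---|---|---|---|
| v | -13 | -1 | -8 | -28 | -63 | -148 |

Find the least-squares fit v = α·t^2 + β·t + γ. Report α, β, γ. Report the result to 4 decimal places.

α = -1.9686, β = -2.4307, γ = -2.3932

Compute the Gram sums: Σt^2·t^2 = 4884, Σt^2·t = 638, Σt^2 = 108, Σt·t = 108, Σt = 14, Σ1 = 6.
And Σt^2·v = -11424, Σt·v = -1552, Σv = -261.
AᵀA·[α, β, γ]ᵀ = Aᵀv becomes [[4884, 638, 108]; [638, 108, 14]; [108, 14, 6]]·[α, β, γ]ᵀ = [-11424, -1552, -261]ᵀ.
Row-reducing yields α = -71347/36242, β = -44046/18121, γ = -86733/36242.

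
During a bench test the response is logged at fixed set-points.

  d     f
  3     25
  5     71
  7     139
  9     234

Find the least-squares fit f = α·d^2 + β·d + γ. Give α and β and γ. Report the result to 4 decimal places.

The normal equations are: 9668·α + 1224·β + 164·γ = 27765;  1224·α + 164·β + 24·γ = 3509;  164·α + 24·β + 4·γ = 469.
(Σd^2·d^2 = 9668, Σd^2·d = 1224, Σd^2 = 164, Σd·d = 164, Σd = 24, Σ1 = 4, Σd^2·f = 27765, Σd·f = 3509, Σf = 469.)
Inverting the 3×3 Gram matrix, [α, β, γ]ᵀ = [49/16, -2, 59/16]ᵀ.

α = 3.0625, β = -2.0000, γ = 3.6875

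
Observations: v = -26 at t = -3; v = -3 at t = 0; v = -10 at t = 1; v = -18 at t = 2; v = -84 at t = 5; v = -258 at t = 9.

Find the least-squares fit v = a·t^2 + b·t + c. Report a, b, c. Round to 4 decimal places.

a = -2.9816, b = -1.3878, c = -3.6288

Setting ∂/∂a … = 0 gives: 7284·a + 836·b + 120·c = -23314;  836·a + 120·b + 14·c = -2710;  120·a + 14·b + 6·c = -399.
Inverting the 3×3 Gram matrix, [a, b, c]ᵀ = [-131267/44025, -40733/29350, -159757/44025]ᵀ.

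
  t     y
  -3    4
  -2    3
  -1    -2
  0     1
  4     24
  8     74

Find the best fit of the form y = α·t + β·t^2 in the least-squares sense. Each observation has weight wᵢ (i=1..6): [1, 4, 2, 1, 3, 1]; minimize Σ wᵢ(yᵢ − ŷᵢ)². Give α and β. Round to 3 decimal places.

α = 1.455, β = 1.004

With design matrix M, MᵀWM = [[139, 643]; [643, 5011]] and MᵀWy = [848, 5968]ᵀ.
det = 139·5011 − 643² = 283080.
α = (848·5011 − 643·5968)/283080 = 51488/35385; β = (139·5968 − 643·848)/283080 = 35536/35385.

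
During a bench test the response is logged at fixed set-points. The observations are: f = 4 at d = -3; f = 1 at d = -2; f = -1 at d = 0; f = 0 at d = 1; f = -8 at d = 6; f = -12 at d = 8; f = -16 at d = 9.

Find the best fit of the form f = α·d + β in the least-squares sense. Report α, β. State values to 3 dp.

Compute the Gram sums: Σd·d = 195, Σd = 19, Σ1 = 7.
Right-hand side: Σd·f = -302, Σf = -32.
XᵀX·[α, β]ᵀ = Xᵀf becomes [[195, 19]; [19, 7]]·[α, β]ᵀ = [-302, -32]ᵀ.
Determinant 195·7 − 19² = 1004.
α = ((-302)·7 − 19·(-32))/1004 = -3/2; β = (195·(-32) − 19·(-302))/1004 = -1/2.

α = -1.500, β = -0.500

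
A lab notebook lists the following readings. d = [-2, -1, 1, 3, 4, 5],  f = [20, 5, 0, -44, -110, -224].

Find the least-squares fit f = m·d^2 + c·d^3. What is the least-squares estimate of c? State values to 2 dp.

XᵀX·[m, c]ᵀ = Xᵀf reads: 980·m + 4360·c = -7671;  4360·m + 20516·c = -36393.
Determinant 980·20516 − 4360² = 1096080.
m = ((-7671)·20516 − 4360·(-36393))/1096080 = 107937/91340; c = (980·(-36393) − 4360·(-7671))/1096080 = -36993/18268.

c = -2.03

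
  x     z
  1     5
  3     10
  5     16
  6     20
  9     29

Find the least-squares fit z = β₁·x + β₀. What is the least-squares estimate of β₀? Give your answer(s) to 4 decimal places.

The normal equations are: 152·β₁ + 24·β₀ = 496;  24·β₁ + 5·β₀ = 80.
(Σx·x = 152, Σx = 24, Σ1 = 5, Σx·z = 496, Σz = 80.)
Δ = 152·5 − 24² = 184.
β₁ = (496·5 − 24·80)/184 = 70/23; β₀ = (152·80 − 24·496)/184 = 32/23.

β₀ = 1.3913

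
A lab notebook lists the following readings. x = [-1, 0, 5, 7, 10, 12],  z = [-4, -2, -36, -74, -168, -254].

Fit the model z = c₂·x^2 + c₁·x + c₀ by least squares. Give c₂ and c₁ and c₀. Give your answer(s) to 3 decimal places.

c₂ = -2.044, c₁ = 3.504, c₀ = -0.251

MᵀM·[c₂, c₁, c₀]ᵀ = Mᵀz reads: 33763·c₂ + 3195·c₁ + 319·c₀ = -57906;  3195·c₂ + 319·c₁ + 33·c₀ = -5422;  319·c₂ + 33·c₁ + 6·c₀ = -538.
Solving the 3×3 system (Gaussian elimination) gives c₂ = -103097/50432, c₁ = 176707/50432, c₀ = -6317/25216.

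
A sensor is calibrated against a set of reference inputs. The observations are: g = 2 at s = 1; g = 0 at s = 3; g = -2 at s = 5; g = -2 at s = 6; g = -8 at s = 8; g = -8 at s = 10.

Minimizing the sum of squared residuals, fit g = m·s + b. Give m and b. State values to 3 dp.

Normal-equation sums: Σs·s = 235, Σs = 33, Σ1 = 6.
Right-hand side: Σs·g = -164, Σg = -18.
Normal equations: [[235, 33]; [33, 6]]·[m, b]ᵀ = [-164, -18]ᵀ.
Eliminating b: 6·(row 1) − 33·(row 2) gives 321·m = 6·(-164) − 33·(-18) = -390, so m = -130/107.
Then b = ((-18) − 33·(-130/107))/6 = 394/107.

m = -1.215, b = 3.682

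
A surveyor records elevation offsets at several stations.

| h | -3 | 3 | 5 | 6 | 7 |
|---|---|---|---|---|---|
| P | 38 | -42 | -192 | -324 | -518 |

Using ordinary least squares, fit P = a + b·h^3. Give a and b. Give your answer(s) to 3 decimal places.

a = -2.253, b = -1.501

Setting ∂/∂a … = 0 gives: 5·a + 684·b = -1038;  684·a + 181388·b = -273818.
(Σ1 = 5, Σh^3 = 684, Σh^3·h^3 = 181388, ΣP = -1038, Σh^3·P = -273818.)
Eliminating b: 181388·(row 1) − 684·(row 2) gives 439084·a = 181388·(-1038) − 684·(-273818) = -989232, so a = -247308/109771.
Then b = ((-273818) − 684·(-247308/109771))/181388 = -329549/219542.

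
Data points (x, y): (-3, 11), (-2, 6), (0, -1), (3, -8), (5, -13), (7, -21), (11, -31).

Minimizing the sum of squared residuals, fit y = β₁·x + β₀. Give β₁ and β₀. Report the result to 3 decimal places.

The normal system MᵀM·[β₁, β₀]ᵀ = Mᵀy is [[217, 21]; [21, 7]]·[β₁, β₀]ᵀ = [-622, -57]ᵀ.
Eliminating β₀: 7·(row 1) − 21·(row 2) gives 1078·β₁ = 7·(-622) − 21·(-57) = -3157, so β₁ = -41/14.
Then β₀ = ((-57) − 21·(-41/14))/7 = 9/14.

β₁ = -2.929, β₀ = 0.643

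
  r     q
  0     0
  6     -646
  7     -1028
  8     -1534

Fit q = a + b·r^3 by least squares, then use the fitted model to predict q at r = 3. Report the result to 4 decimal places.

q̂ = -80.5432

From the data, Σ1 = 4, Σr^3 = 1071, Σr^3·r^3 = 426449.
Moment sums: Σq = -3208, Σr^3·q = -1277548.
Normal equations: [[4, 1071]; [1071, 426449]]·[a, b]ᵀ = [-3208, -1277548]ᵀ.
Eliminating b: 426449·(row 1) − 1071·(row 2) gives 558755·a = 426449·(-3208) − 1071·(-1277548) = 205516, so a = 205516/558755.
Then b = ((-1277548) − 1071·(205516/558755))/426449 = -1674424/558755.
At r = 3: q̂ = (205516/558755)·(1) + (-1674424/558755)·(27) = -45003932/558755.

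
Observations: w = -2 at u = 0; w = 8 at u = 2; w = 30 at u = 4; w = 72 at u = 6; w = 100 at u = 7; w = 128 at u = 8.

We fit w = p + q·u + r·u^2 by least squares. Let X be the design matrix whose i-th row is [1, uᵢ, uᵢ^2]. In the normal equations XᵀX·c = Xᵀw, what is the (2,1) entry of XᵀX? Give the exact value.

27

Row 2 ↔ basis u, column 1 ↔ basis 1, so (XᵀX)_{2,1} = Σᵢ u = (0)·(1) + (2)·(1) + (4)·(1) + (6)·(1) + (7)·(1) + (8)·(1) = 27.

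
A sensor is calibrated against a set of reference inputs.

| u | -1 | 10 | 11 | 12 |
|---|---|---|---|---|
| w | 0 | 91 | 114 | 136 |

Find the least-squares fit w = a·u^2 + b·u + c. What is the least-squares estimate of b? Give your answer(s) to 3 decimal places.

AᵀA·[a, b, c]ᵀ = Aᵀw reads: 45378·a + 4058·b + 366·c = 42478;  4058·a + 366·b + 32·c = 3796;  366·a + 32·b + 4·c = 341.
Inverting the 3×3 Gram matrix, [a, b, c]ᵀ = [6715/6178, -44993/30890, -39398/15445]ᵀ.

b = -1.457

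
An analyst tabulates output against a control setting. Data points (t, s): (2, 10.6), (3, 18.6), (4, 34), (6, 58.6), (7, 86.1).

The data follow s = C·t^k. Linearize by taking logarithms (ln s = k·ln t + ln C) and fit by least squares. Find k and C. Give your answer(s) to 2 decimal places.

Linearized form: ln s = k·ln t + ln C. From the 5 transformed points,
Over the data: Σln t = 6.9157, Σ(ln t)² = 10.6062, Σln s = 17.3366, Σln t·ln s = 25.7002.
Normal system: [[10.6062, 6.9157]; [6.9157, 5]]·[k, ln C]ᵀ = [25.7002, 17.3366]ᵀ.
Δ = 10.6062·5 − (6.9157)² = 5.2037; k = (25.7002·5 − 6.9157·17.3366)/5.2037 = 1.65379, ln C = (10.6062·17.3366 − 6.9157·25.7002)/5.2037 = 1.17989, so C = exp(1.17989) = 3.25403.

k = 1.65, C = 3.25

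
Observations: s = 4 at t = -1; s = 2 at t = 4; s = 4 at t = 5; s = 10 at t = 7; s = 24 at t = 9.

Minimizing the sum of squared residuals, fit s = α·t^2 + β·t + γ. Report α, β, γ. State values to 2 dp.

The normal equations are: 9844·α + 1260·β + 172·γ = 2570;  1260·α + 172·β + 24·γ = 310;  172·α + 24·β + 5·γ = 44.
(Σt^2·t^2 = 9844, Σt^2·t = 1260, Σt^2 = 172, Σt·t = 172, Σt = 24, Σ1 = 5, Σt^2·s = 2570, Σt·s = 310, Σs = 44.)
Inverting the 3×3 Gram matrix, [α, β, γ]ᵀ = [5339/10738, -11077/5369, 8586/5369]ᵀ.

α = 0.50, β = -2.06, γ = 1.60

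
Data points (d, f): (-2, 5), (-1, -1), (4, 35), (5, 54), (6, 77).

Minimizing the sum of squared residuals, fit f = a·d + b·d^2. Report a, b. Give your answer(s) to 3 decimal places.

a = 1.378, b = 1.894

Sums needed: Σd·d = 82, Σd·d^2 = 396, Σd^2·d^2 = 2194.
For Aᵀf: Σd·f = 863, Σd^2·f = 4701.
Eliminating b: 2194·(row 1) − 396·(row 2) gives 23092·a = 2194·863 − 396·4701 = 31826, so a = 15913/11546.
Then b = (4701 − 396·(15913/11546))/2194 = 21867/11546.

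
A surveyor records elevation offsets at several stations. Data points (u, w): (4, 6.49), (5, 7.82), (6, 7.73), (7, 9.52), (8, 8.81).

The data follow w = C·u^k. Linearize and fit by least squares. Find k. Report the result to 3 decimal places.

Let Y = ln w. Fitting Y = k·ln u + ln C by least squares:
Σln u = 8.8128, Σ(ln u)² = 15.8331, Σln w = 10.4013, Σln u·ln w = 18.4767.
Equations: 15.8331·k + 8.8128·ln C = 18.4767;  8.8128·k + 5·ln C = 10.4013.
Slope k = (n·Σln u·ln w − Σln u·Σln w)/(n·Σ(ln u)² − (Σln u)²) = (5·18.4767 − 8.8128·10.4013)/1.4995 = 0.47897; ln C = (Σln w − k·Σln u)/n = 1.23605.

k = 0.479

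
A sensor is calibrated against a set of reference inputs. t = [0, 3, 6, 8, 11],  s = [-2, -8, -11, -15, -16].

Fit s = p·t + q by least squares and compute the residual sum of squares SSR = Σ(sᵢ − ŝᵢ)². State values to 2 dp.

SSR = 6.43

Normal-equation sums: Σt·t = 230, Σt = 28, Σ1 = 5.
For Mᵀs: Σt·s = -386, Σs = -52.
Normal equations: [[230, 28]; [28, 5]]·[p, q]ᵀ = [-386, -52]ᵀ.
Δ = 230·5 − 28² = 366.
p = ((-386)·5 − 28·(-52))/366 = -79/61; q = (230·(-52) − 28·(-386))/366 = -192/61.
Residuals: 70/61, -59/61, -5/61, -91/61, 85/61; SSR = 392/61.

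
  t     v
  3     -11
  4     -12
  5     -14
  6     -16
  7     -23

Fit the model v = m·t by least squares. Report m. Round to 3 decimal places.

Normal-equation sums: Σt·t = 135.
Right-hand side: Σt·v = -408.
Normal equations: [[135]]·[m]ᵀ = [-408]ᵀ.
Hence m = -408 / 135 ≈ -3.02222.

m = -3.022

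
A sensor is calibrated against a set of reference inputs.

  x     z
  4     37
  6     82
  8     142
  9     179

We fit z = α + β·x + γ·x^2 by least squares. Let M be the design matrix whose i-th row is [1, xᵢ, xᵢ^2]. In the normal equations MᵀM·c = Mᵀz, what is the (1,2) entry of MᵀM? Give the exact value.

27

Row 1 ↔ basis 1, column 2 ↔ basis x, so (MᵀM)_{1,2} = Σᵢ x = (1)·(4) + (1)·(6) + (1)·(8) + (1)·(9) = 27.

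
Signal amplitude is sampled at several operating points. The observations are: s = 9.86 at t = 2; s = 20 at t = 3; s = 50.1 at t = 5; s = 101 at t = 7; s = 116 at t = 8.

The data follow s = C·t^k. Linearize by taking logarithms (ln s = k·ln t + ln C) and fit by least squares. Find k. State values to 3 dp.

k = 1.815

Let Y = ln s. Fitting Y = k·ln t + ln C by least squares:
XᵀX = [[12.3883, 7.4265]; [7.4265, 5]], rhs = [30.0422, 18.5670]ᵀ  (here Σln t = 7.4265, Σ(ln t)² = 12.3883, Σln s = 18.5670, Σln t·ln s = 30.0422).
Δ = 12.3883·5 − (7.4265)² = 6.7880; k = (30.0422·5 − 7.4265·18.5670)/6.7880 = 1.81534, ln C = (12.3883·18.5670 − 7.4265·30.0422)/6.7880 = 1.01704.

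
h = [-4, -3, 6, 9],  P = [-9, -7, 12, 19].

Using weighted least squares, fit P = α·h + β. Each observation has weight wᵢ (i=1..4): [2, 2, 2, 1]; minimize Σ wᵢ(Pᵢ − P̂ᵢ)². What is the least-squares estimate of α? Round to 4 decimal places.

α = 2.1327

Sums needed: Σwᵢ·h·h = 203, Σwᵢ·h = 7, Σwᵢ·1 = 7.
Moment sums: Σwᵢ·h·P = 429, Σwᵢ·P = 11.
AᵀWA·[α, β]ᵀ = AᵀWP becomes [[203, 7]; [7, 7]]·[α, β]ᵀ = [429, 11]ᵀ.
Determinant 203·7 − 7² = 1372.
α = (429·7 − 7·11)/1372 = 209/98; β = (203·11 − 7·429)/1372 = -55/98.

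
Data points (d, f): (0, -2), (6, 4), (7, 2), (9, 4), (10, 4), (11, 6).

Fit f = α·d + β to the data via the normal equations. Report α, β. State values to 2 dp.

α = 0.65, β = -1.64

Normal-equation sums: Σd·d = 387, Σd = 43, Σ1 = 6.
For Mᵀf: Σd·f = 180, Σf = 18.
det = 387·6 − 43² = 473.
α = (180·6 − 43·18)/473 = 306/473; β = (387·18 − 43·180)/473 = -18/11.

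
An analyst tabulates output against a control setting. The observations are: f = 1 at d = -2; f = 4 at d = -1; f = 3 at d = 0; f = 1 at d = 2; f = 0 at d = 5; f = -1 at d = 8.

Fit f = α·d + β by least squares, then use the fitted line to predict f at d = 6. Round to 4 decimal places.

f̂ = -0.1802

Normal-equation sums: Σd·d = 98, Σd = 12, Σ1 = 6.
Right-hand side: Σd·f = -12, Σf = 8.
AᵀA·[α, β]ᵀ = Aᵀf becomes [[98, 12]; [12, 6]]·[α, β]ᵀ = [-12, 8]ᵀ.
Δ = 98·6 − 12² = 444.
α = ((-12)·6 − 12·8)/444 = -14/37; β = (98·8 − 12·(-12))/444 = 232/111.
At d = 6: f̂ = (-14/37)·(6) + (232/111)·(1) = -20/111.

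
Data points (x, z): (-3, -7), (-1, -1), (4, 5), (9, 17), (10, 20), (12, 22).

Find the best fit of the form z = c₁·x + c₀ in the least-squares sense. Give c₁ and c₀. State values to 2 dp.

c₁ = 1.94, c₀ = -0.68

Setting ∂/∂c₁ … = 0 gives: 351·c₁ + 31·c₀ = 659;  31·c₁ + 6·c₀ = 56.
(Σx·x = 351, Σx = 31, Σ1 = 6, Σx·z = 659, Σz = 56.)
det = 351·6 − 31² = 1145.
c₁ = (659·6 − 31·56)/1145 = 2218/1145; c₀ = (351·56 − 31·659)/1145 = -773/1145.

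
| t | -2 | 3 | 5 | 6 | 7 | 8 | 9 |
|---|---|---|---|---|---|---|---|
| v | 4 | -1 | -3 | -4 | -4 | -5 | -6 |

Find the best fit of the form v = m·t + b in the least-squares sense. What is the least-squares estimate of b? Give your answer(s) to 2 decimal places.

b = 1.90

Normal-equation sums: Σt·t = 268, Σt = 36, Σ1 = 7.
And Σt·v = -172, Σv = -19.
So AᵀA·[m, b]ᵀ = Aᵀv: [[268, 36]; [36, 7]]·[m, b]ᵀ = [-172, -19]ᵀ.
Δ = 268·7 − 36² = 580.
m = ((-172)·7 − 36·(-19))/580 = -26/29; b = (268·(-19) − 36·(-172))/580 = 55/29.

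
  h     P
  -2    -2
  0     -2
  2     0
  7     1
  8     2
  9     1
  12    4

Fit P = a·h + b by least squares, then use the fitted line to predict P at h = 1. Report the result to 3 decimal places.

With design matrix A, AᵀA = [[346, 36]; [36, 7]] and AᵀP = [84, 4]ᵀ.
Eliminating b: 7·(row 1) − 36·(row 2) gives 1126·a = 7·84 − 36·4 = 444, so a = 222/563.
Then b = (4 − 36·(222/563))/7 = -820/563.
At h = 1: P̂ = (222/563)·(1) + (-820/563)·(1) = -598/563.

P̂ = -1.062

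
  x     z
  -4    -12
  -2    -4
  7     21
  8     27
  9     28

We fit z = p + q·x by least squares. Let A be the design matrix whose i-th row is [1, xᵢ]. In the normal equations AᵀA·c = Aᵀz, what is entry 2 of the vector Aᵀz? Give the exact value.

671

Entry 2 ↔ basis x, so (Aᵀz)_{2} = Σᵢ (x)·zᵢ = (-4)·(-12) + (-2)·(-4) + (7)·(21) + (8)·(27) + (9)·(28) = 671.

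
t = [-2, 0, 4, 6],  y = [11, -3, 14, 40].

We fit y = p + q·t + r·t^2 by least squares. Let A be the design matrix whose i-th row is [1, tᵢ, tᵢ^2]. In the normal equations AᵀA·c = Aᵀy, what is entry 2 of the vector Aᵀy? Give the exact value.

274

Entry 2 ↔ basis t, so (Aᵀy)_{2} = Σᵢ (t)·yᵢ = (-2)·(11) + (0)·(-3) + (4)·(14) + (6)·(40) = 274.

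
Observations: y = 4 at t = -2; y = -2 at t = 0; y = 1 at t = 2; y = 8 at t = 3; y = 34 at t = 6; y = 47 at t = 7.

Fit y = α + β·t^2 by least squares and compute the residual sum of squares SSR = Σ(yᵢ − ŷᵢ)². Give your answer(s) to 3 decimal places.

Compute the Gram sums: Σ1 = 6, Σt^2 = 102, Σt^2·t^2 = 3810.
And Σy = 92, Σt^2·y = 3619.
AᵀA·[α, β]ᵀ = Aᵀy becomes [[6, 102]; [102, 3810]]·[α, β]ᵀ = [92, 3619]ᵀ.
Δ = 6·3810 − 102² = 12456.
α = (92·3810 − 102·3619)/12456 = -3103/2076; β = (6·3619 − 102·92)/12456 = 685/692.
Residuals: 3187/2076, -1049/2076, -3041/2076, 304/519, -293/2076, -5/519; SSR = 10631/2076.

SSR = 5.121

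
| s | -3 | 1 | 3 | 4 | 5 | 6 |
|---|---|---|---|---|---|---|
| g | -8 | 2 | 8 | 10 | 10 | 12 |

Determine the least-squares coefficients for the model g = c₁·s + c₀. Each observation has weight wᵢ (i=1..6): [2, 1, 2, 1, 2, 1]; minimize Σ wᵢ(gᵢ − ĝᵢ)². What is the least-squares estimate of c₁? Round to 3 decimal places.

The normal system MᵀWM·[c₁, c₀]ᵀ = MᵀWg is [[139, 21]; [21, 9]]·[c₁, c₀]ᵀ = [310, 44]ᵀ.
Δ = 139·9 − 21² = 810.
c₁ = (310·9 − 21·44)/810 = 311/135; c₀ = (139·44 − 21·310)/810 = -197/405.

c₁ = 2.304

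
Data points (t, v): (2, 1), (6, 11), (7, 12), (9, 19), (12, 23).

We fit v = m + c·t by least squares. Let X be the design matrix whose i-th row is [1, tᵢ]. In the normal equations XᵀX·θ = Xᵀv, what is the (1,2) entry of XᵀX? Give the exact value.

Row 1 ↔ basis 1, column 2 ↔ basis t, so (XᵀX)_{1,2} = Σᵢ t = (1)·(2) + (1)·(6) + (1)·(7) + (1)·(9) + (1)·(12) = 36.

36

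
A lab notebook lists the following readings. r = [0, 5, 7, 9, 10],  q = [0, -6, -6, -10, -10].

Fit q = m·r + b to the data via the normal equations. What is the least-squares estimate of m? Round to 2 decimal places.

m = -1.01

Compute the Gram sums: Σr·r = 255, Σr = 31, Σ1 = 5.
For Xᵀq: Σr·q = -262, Σq = -32.
XᵀX·[m, b]ᵀ = Xᵀq becomes [[255, 31]; [31, 5]]·[m, b]ᵀ = [-262, -32]ᵀ.
Determinant 255·5 − 31² = 314.
m = ((-262)·5 − 31·(-32))/314 = -159/157; b = (255·(-32) − 31·(-262))/314 = -19/157.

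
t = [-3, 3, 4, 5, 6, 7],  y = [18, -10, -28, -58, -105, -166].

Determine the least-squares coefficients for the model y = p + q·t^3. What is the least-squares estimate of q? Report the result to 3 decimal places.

q = -0.498

With design matrix M, MᵀM = [[6, 748]; [748, 185484]] and Mᵀy = [-349, -89416]ᵀ.
Eliminating q: 185484·(row 1) − 748·(row 2) gives 553400·p = 185484·(-349) − 748·(-89416) = 2149252, so p = 537313/138350.
Then q = ((-89416) − 748·(537313/138350))/185484 = -68861/138350.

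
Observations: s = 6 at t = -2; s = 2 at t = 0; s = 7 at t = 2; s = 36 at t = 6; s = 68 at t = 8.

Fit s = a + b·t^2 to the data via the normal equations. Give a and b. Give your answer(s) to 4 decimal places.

a = 1.9317, b = 1.0124

Compute the Gram sums: Σ1 = 5, Σt^2 = 108, Σt^2·t^2 = 5424.
Right-hand side: Σs = 119, Σt^2·s = 5700.
Normal equations: [[5, 108]; [108, 5424]]·[a, b]ᵀ = [119, 5700]ᵀ.
Determinant 5·5424 − 108² = 15456.
a = (119·5424 − 108·5700)/15456 = 311/161; b = (5·5700 − 108·119)/15456 = 163/161.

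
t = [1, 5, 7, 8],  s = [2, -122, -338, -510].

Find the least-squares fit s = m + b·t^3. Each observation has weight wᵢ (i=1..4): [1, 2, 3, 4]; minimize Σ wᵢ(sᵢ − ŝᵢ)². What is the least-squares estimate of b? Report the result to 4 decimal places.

From the data, Σwᵢ·1 = 10, Σwᵢ·t^3 = 3328, Σwᵢ·t^3·t^3 = 1432774.
For XᵀWs: Σwᵢ·s = -3296, Σwᵢ·t^3·s = -1422780.
Normal equations: [[10, 3328]; [3328, 1432774]]·[m, b]ᵀ = [-3296, -1422780]ᵀ.
Δ = 10·1432774 − 3328² = 3252156.
m = ((-3296)·1432774 − 3328·(-1422780))/3252156 = 3147184/813039; b = (10·(-1422780) − 3328·(-3296))/3252156 = -814678/813039.

b = -1.0020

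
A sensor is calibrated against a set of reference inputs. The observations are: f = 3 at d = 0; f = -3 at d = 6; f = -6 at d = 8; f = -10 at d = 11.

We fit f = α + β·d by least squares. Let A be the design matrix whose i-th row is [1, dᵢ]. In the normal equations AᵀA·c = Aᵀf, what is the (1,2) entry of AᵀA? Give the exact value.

25

Row 1 ↔ basis 1, column 2 ↔ basis d, so (AᵀA)_{1,2} = Σᵢ d = (1)·(0) + (1)·(6) + (1)·(8) + (1)·(11) = 25.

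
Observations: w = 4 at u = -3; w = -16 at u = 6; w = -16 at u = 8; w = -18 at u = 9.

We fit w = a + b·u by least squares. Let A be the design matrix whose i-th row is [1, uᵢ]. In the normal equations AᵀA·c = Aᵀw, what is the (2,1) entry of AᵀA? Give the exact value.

Row 2 ↔ basis u, column 1 ↔ basis 1, so (AᵀA)_{2,1} = Σᵢ u = (-3)·(1) + (6)·(1) + (8)·(1) + (9)·(1) = 20.

20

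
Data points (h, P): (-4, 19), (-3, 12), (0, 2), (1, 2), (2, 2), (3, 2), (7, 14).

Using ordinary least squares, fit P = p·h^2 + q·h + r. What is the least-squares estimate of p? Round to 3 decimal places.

Normal-equation sums: Σh^2·h^2 = 2836, Σh^2·h = 288, Σh^2 = 88, Σh·h = 88, Σh = 6, Σ1 = 7.
Right-hand side: Σh^2·P = 1126, Σh·P = -2, ΣP = 53.
So AᵀA·[p, q, r]ᵀ = AᵀP: [[2836, 288, 88]; [288, 88, 6]; [88, 6, 7]]·[p, q, r]ᵀ = [1126, -2, 53]ᵀ.
Solving the 3×3 system (Gaussian elimination) gives p = 42151/85866, q = -26215/14311, r = 127525/42933.

p = 0.491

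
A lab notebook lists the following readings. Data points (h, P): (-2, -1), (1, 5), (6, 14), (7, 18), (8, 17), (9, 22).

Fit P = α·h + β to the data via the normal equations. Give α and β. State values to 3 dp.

Entries of XᵀX: Σh·h = 235, Σh = 29, Σ1 = 6.
Moment sums: Σh·P = 551, ΣP = 75.
Eliminating β: 6·(row 1) − 29·(row 2) gives 569·α = 6·551 − 29·75 = 1131, so α = 1131/569.
Then β = (75 − 29·(1131/569))/6 = 1646/569.

α = 1.988, β = 2.893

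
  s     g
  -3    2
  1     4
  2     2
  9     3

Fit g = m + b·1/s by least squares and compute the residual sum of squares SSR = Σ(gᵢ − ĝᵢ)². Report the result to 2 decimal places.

The normal equations are: 4·m + (23/18)·b = 11;  (23/18)·m + (445/324)·b = 14/3.
Δ = 4·(445/324) − (23/18)² = 139/36.
m = (11·(445/324) − (23/18)·(14/3))/(139/36) = 2963/1251; b = (4·(14/3) − (23/18)·11)/(139/36) = 166/139.
Residuals: 37/1251, 547/1251, -1208/1251, 208/417; SSR = 1718/1251.

SSR = 1.37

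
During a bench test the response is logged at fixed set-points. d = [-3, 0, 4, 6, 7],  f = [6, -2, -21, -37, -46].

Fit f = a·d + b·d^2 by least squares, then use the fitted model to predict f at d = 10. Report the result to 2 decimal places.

The normal equations are: 110·a + 596·b = -646;  596·a + 4034·b = -3868.
(Σd·d = 110, Σd·d^2 = 596, Σd^2·d^2 = 4034, Σd·f = -646, Σd^2·f = -3868.)
det = 110·4034 − 596² = 88524.
a = ((-646)·4034 − 596·(-3868))/88524 = -8351/2459; b = (110·(-3868) − 596·(-646))/88524 = -1124/2459.
At d = 10: f̂ = (-8351/2459)·(10) + (-1124/2459)·(100) = -195910/2459.

f̂ = -79.67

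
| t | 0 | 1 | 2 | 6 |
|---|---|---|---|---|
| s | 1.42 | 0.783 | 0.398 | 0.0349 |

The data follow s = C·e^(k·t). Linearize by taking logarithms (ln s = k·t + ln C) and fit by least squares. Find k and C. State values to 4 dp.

Taking logs, ln s = k·t + ln C, so regress ln s on t.
Sums: Σt = 9.0000, Σ(t)² = 41.0000, Σln s = -4.1705, Σt·ln s = -22.2188.
Normal system: [[41.0000, 9.0000]; [9.0000, 4]]·[k, ln C]ᵀ = [-22.2188, -4.1705]ᵀ.
Solving (det = 83.0000): k = -0.61856, ln C = 0.34913, so C = exp(0.34913) = 1.41783.

k = -0.6186, C = 1.4178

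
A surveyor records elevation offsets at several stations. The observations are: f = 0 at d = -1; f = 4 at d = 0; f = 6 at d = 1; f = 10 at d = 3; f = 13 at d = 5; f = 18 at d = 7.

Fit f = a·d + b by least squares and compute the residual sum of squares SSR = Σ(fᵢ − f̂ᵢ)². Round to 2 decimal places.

SSR = 3.07

XᵀX·[a, b]ᵀ = Xᵀf reads: 85·a + 15·b = 227;  15·a + 6·b = 51.
(Σd·d = 85, Σd = 15, Σ1 = 6, Σd·f = 227, Σf = 51.)
Eliminating b: 6·(row 1) − 15·(row 2) gives 285·a = 6·227 − 15·51 = 597, so a = 199/95.
Then b = (51 − 15·(199/95))/6 = 62/19.
Residuals: -111/95, 14/19, 61/95, 43/95, -14/19, 7/95; SSR = 292/95.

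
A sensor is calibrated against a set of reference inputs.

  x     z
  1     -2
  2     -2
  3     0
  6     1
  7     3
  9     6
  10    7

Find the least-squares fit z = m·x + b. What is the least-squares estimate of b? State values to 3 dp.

b = -3.624

The normal equations are: 280·m + 38·b = 145;  38·m + 7·b = 13.
(Σx·x = 280, Σx = 38, Σ1 = 7, Σx·z = 145, Σz = 13.)
det = 280·7 − 38² = 516.
m = (145·7 − 38·13)/516 = 521/516; b = (280·13 − 38·145)/516 = -935/258.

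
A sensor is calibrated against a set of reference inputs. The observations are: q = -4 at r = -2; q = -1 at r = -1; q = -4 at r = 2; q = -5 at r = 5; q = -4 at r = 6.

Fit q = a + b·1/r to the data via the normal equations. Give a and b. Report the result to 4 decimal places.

Normal-equation sums: Σ1 = 5, Σ1/r = -19/30, Σ1/r·1/r = 1411/900.
For Xᵀq: Σq = -18, Σ1/r·q = -2/3.
Normal equations: [[5, -19/30]; [-19/30, 1411/900]]·[a, b]ᵀ = [-18, -2/3]ᵀ.
Δ = 5·(1411/900) − (-19/30)² = 3347/450.
a = ((-18)·(1411/900) − (-19/30)·(-2/3))/(3347/450) = -12889/3347; b = (5·(-2/3) − (-19/30)·(-18))/(3347/450) = -6630/3347.

a = -3.8509, b = -1.9809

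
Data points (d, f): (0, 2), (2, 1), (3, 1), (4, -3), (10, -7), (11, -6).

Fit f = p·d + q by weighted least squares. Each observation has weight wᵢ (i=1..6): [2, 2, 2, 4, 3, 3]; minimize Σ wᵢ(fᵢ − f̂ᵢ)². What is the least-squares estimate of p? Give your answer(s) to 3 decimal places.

Sums needed: Σwᵢ·d·d = 753, Σwᵢ·d = 89, Σwᵢ·1 = 16.
Right-hand side: Σwᵢ·d·f = -446, Σwᵢ·f = -43.
Normal equations: [[753, 89]; [89, 16]]·[p, q]ᵀ = [-446, -43]ᵀ.
Δ = 753·16 − 89² = 4127.
p = ((-446)·16 − 89·(-43))/4127 = -3309/4127; q = (753·(-43) − 89·(-446))/4127 = 7315/4127.

p = -0.802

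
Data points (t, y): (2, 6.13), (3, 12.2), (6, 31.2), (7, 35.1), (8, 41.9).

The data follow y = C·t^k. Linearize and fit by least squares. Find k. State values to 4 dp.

Let Y = ln y. Fitting Y = k·ln t + ln C by least squares:
AᵀA = [[13.0084, 7.6089]; [7.6089, 5]], rhs = [24.8606, 15.0485]ᵀ  (here Σln t = 7.6089, Σ(ln t)² = 13.0084, Σln y = 15.0485, Σln t·ln y = 24.8606).
Solving (det = 7.1473): k = 1.37121, ln C = 0.92304.

k = 1.3712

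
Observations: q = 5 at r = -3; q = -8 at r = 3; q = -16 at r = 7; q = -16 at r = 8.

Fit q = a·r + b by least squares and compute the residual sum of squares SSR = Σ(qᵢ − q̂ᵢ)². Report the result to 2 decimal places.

From the data, Σr·r = 131, Σr = 15, Σ1 = 4.
For Aᵀq: Σr·q = -279, Σq = -35.
det = 131·4 − 15² = 299.
a = ((-279)·4 − 15·(-35))/299 = -591/299; b = (131·(-35) − 15·(-279))/299 = -400/299.
Residuals: 122/299, -219/299, -19/23, 344/299; SSR = 810/299.

SSR = 2.71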